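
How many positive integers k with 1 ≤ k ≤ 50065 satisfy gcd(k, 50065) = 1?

Prime factorization: 50065 = 5 × 17 × 19 × 31.
φ(50065) = 50065 · (1 − 1/5) · (1 − 1/17) · (1 − 1/19) · (1 − 1/31)
       = 50065 · 34560/50065 = 34560.

34560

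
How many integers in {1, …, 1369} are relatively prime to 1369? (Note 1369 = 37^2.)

1332

φ(37^2) = 37^2 − 37^1 = 1369 − 37 = 1332.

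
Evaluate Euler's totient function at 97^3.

φ(912673) = 912673 · (1 − 1/97)
       = 912673 · 96/97 = 903264.

903264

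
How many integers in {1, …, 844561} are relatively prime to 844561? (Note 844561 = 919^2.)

φ(919^2) = 919^2 − 919^1 = 844561 − 919 = 843642.

843642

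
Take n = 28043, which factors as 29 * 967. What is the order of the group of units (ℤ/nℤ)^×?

27048

φ(28043) = 28043 · (1 − 1/29) · (1 − 1/967)
       = 28043 · 27048/28043 = 27048.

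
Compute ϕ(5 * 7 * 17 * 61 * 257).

φ(5) = 5 − 1 = 4.
φ(7) = 7 − 1 = 6.
φ(17) = 17 − 1 = 16.
φ(61) = 61 − 1 = 60.
φ(257) = 257 − 1 = 256.
Multiply: 4 · 6 · 16 · 60 · 256 = 5898240.

5898240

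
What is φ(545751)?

First factor: 545751 = 3**3 · 17 · 29 · 41.
φ(3^3) = 3^2·(3−1) = 9·2 = 18.
φ(17) = 17 − 1 = 16.
φ(29) = 29 − 1 = 28.
φ(41) = 41 − 1 = 40.
Since φ is multiplicative, φ(545751) = 18 · 16 · 28 · 40 = 322560.

322560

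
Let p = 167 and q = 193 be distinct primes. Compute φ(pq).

φ(n) = (p − 1)(q − 1) = (167−1)(193−1) = 166·192 = 31872.

31872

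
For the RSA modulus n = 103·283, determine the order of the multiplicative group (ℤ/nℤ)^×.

φ(103) = 103 − 1 = 102.
φ(283) = 283 − 1 = 282.
Multiply: 102 · 282 = 28764.

28764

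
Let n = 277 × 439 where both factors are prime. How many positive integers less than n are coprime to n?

φ(pq) = (p−1)(q−1) = 276 · 438 = 120888.

120888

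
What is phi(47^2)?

φ(47^2) = 47^2 − 47^1 = 2209 − 47 = 2162.

2162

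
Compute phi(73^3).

φ(389017) = 389017 · (1 − 1/73)
       = 389017 · 72/73 = 383688.

383688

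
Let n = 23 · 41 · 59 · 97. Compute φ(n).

4899840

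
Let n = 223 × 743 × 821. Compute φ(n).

φ(136030669) = 136030669 · (1 − 1/223) · (1 − 1/743) · (1 − 1/821)
       = 136030669 · 135073680/136030669 = 135073680.

135073680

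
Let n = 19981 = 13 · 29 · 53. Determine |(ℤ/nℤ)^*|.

17472

φ(13) = 13 − 1 = 12.
φ(29) = 29 − 1 = 28.
φ(53) = 53 − 1 = 52.
Since φ is multiplicative, φ(19981) = 12 · 28 · 52 = 17472.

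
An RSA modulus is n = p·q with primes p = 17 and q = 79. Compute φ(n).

φ(n) = (p − 1)(q − 1) = (17−1)(79−1) = 16·78 = 1248.

1248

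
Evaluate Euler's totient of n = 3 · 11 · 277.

5520

φ(3) = 3 − 1 = 2.
φ(11) = 11 − 1 = 10.
φ(277) = 277 − 1 = 276.
Since φ is multiplicative, φ(9141) = 2 · 10 · 276 = 5520.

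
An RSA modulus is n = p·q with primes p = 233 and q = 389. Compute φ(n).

90016

φ(n) = (p − 1)(q − 1) = (233−1)(389−1) = 232·388 = 90016.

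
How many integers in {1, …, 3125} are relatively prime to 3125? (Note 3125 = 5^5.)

2500

φ(5^5) = 5^4·(5−1) = 625·4 = 2500.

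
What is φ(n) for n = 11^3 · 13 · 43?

φ(11^3) = 11^3 − 11^2 = 1331 − 121 = 1210.
φ(13) = 13 − 1 = 12.
φ(43) = 43 − 1 = 42.
φ(744029) = 1210 × 12 × 42 = 609840.

609840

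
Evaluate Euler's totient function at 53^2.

2756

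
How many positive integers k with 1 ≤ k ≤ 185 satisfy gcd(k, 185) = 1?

Prime factorization: 185 = 5 × 37.
φ(185) = 185 · (1 − 1/5) · (1 − 1/37)
       = 185 · 144/185 = 144.

144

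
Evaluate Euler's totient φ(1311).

Factor 1311: 1311 = 3 * 19 * 23.
φ(1311) = 1311 · (1 − 1/3) · (1 − 1/19) · (1 − 1/23)
       = 1311 · 792/1311 = 792.

792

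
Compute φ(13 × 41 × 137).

65280

φ(73021) = 73021 · (1 − 1/13) · (1 − 1/41) · (1 − 1/137)
       = 73021 · 65280/73021 = 65280.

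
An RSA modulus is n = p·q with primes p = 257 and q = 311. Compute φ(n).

79360

φ(79927) = 79927 · (1 − 1/257) · (1 − 1/311)
       = 79927 · 79360/79927 = 79360.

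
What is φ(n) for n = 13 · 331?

3960

φ(13) = 13 − 1 = 12.
φ(331) = 331 − 1 = 330.
Multiply: 12 · 330 = 3960.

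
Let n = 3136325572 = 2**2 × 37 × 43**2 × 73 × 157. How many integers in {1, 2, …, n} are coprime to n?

φ(2^2) = 2^2 − 2^1 = 4 − 2 = 2.
φ(37) = 37 − 1 = 36.
φ(43^2) = 43^2 − 43^1 = 1849 − 43 = 1806.
φ(73) = 73 − 1 = 72.
φ(157) = 157 − 1 = 156.
φ(3136325572) = 2 × 36 × 1806 × 72 × 156 = 1460519424.

1460519424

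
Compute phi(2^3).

4

φ(8) = 8 · (1 − 1/2)
       = 8 · 1/2 = 4.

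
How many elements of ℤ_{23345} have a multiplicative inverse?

14784

Factor 23345: 23345 = 5 · 7 · 23 · 29.
φ(23345) = 23345 · (1 − 1/5) · (1 − 1/7) · (1 − 1/23) · (1 − 1/29)
       = 23345 · 14784/23345 = 14784.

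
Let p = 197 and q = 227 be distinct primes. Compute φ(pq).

φ(44719) = 44719 · (1 − 1/197) · (1 − 1/227)
       = 44719 · 44296/44719 = 44296.

44296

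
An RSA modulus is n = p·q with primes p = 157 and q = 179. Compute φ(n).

27768

φ(pq) = (p−1)(q−1) = 156 · 178 = 27768.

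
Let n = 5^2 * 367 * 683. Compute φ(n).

4992240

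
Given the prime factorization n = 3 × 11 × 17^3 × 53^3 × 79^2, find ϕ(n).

φ(150640759069053) = 150640759069053 · (1 − 1/3) · (1 − 1/11) · (1 − 1/17) · (1 − 1/53) · (1 − 1/79)
       = 150640759069053 · 1297920/2348907 = 83238567559680.

83238567559680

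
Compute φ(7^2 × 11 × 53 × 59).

1266720

φ(7^2) = 7^2 − 7^1 = 49 − 7 = 42.
φ(11) = 11 − 1 = 10.
φ(53) = 53 − 1 = 52.
φ(59) = 59 − 1 = 58.
Since φ is multiplicative, φ(1685453) = 42 · 10 · 52 · 58 = 1266720.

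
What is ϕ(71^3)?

φ(357911) = 357911 · (1 − 1/71)
       = 357911 · 70/71 = 352870.

352870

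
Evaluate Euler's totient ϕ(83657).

62208

83657 = 7 * 17 * 19 * 37.
φ(83657) = 83657 · (1 − 1/7) · (1 − 1/17) · (1 − 1/19) · (1 − 1/37)
       = 83657 · 62208/83657 = 62208.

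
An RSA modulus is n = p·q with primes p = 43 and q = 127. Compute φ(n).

φ(43) = 43 − 1 = 42.
φ(127) = 127 − 1 = 126.
Multiply: 42 · 126 = 5292.

5292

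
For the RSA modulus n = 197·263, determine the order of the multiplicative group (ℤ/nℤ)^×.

51352

For distinct primes, φ(pq) = (p−1)(q−1) = 196 × 262 = 51352.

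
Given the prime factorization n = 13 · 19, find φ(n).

216

φ(247) = 247 · (1 − 1/13) · (1 − 1/19)
       = 247 · 216/247 = 216.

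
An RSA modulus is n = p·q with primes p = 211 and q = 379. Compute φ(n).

79380

φ(n) = (p − 1)(q − 1) = (211−1)(379−1) = 210·378 = 79380.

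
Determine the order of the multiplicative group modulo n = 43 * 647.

φ(43) = 43 − 1 = 42.
φ(647) = 647 − 1 = 646.
φ(27821) = 42 × 646 = 27132.

27132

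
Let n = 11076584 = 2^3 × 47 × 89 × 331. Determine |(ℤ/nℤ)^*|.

φ(2^3) = 2^3 − 2^2 = 8 − 4 = 4.
φ(47) = 47 − 1 = 46.
φ(89) = 89 − 1 = 88.
φ(331) = 331 − 1 = 330.
Multiply: 4 · 46 · 88 · 330 = 5343360.

5343360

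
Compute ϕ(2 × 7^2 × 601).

25200

φ(58898) = 58898 · (1 − 1/2) · (1 − 1/7) · (1 − 1/601)
       = 58898 · 3600/8414 = 25200.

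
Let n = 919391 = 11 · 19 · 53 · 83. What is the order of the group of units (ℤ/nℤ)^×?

767520

φ(919391) = 919391 · (1 − 1/11) · (1 − 1/19) · (1 − 1/53) · (1 − 1/83)
       = 919391 · 767520/919391 = 767520.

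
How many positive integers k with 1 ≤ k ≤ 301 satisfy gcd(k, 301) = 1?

301 = 7 × 43.
φ(301) = 301 · (1 − 1/7) · (1 − 1/43)
       = 301 · 252/301 = 252.

252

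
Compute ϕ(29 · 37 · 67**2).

4457376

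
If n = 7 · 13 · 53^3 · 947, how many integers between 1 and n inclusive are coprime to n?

φ(12829773229) = 12829773229 · (1 − 1/7) · (1 − 1/13) · (1 − 1/53) · (1 − 1/947)
       = 12829773229 · 3541824/4567381 = 9948983616.

9948983616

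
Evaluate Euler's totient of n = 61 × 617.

φ(37637) = 37637 · (1 − 1/61) · (1 − 1/617)
       = 37637 · 36960/37637 = 36960.

36960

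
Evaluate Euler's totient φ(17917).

Prime factorization: 17917 = 19 * 23 * 41.
φ(17917) = 17917 · (1 − 1/19) · (1 − 1/23) · (1 − 1/41)
       = 17917 · 15840/17917 = 15840.

15840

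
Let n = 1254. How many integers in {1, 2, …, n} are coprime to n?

Factor 1254: 1254 = 2 * 3 * 11 * 19.
φ(1254) = 1254 · (1 − 1/2) · (1 − 1/3) · (1 − 1/11) · (1 − 1/19)
       = 1254 · 360/1254 = 360.

360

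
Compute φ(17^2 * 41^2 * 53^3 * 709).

46131873515520

φ(51278982623537) = 51278982623537 · (1 − 1/17) · (1 − 1/41) · (1 − 1/53) · (1 − 1/709)
       = 51278982623537 · 23562240/26191169 = 46131873515520.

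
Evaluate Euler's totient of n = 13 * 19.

φ(13) = 13 − 1 = 12.
φ(19) = 19 − 1 = 18.
Since φ is multiplicative, φ(247) = 12 · 18 = 216.

216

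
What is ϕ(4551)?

Factor 4551: 4551 = 3 · 37 · 41.
φ(3) = 3 − 1 = 2.
φ(37) = 37 − 1 = 36.
φ(41) = 41 − 1 = 40.
Since φ is multiplicative, φ(4551) = 2 · 36 · 40 = 2880.

2880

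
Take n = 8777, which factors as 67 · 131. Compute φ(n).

8580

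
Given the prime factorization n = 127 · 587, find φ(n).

73836

φ(127) = 127 − 1 = 126.
φ(587) = 587 − 1 = 586.
Multiply: 126 · 586 = 73836.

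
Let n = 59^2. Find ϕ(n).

3422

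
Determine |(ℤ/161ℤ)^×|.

Prime factorization: 161 = 7 · 23.
φ(7) = 7 − 1 = 6.
φ(23) = 23 − 1 = 22.
φ(161) = 6 × 22 = 132.

132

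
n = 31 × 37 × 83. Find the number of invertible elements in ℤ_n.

φ(31) = 31 − 1 = 30.
φ(37) = 37 − 1 = 36.
φ(83) = 83 − 1 = 82.
Since φ is multiplicative, φ(95201) = 30 · 36 · 82 = 88560.

88560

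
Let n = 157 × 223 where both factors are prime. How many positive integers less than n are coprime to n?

φ(pq) = (p−1)(q−1) = 156 · 222 = 34632.

34632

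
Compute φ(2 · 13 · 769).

9216

φ(19994) = 19994 · (1 − 1/2) · (1 − 1/13) · (1 − 1/769)
       = 19994 · 9216/19994 = 9216.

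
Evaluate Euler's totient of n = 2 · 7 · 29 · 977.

163968

φ(396662) = 396662 · (1 − 1/2) · (1 − 1/7) · (1 − 1/29) · (1 − 1/977)
       = 396662 · 163968/396662 = 163968.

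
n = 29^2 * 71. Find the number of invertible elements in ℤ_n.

56840

φ(29^2) = 29^1·(29−1) = 29·28 = 812.
φ(71) = 71 − 1 = 70.
Multiply: 812 · 70 = 56840.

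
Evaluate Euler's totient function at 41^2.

φ(1681) = 1681 · (1 − 1/41)
       = 1681 · 40/41 = 1640.

1640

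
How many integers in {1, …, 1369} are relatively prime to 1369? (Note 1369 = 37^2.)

1332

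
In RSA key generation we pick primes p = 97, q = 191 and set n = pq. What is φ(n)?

φ(18527) = 18527 · (1 − 1/97) · (1 − 1/191)
       = 18527 · 18240/18527 = 18240.

18240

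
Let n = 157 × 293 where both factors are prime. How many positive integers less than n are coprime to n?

45552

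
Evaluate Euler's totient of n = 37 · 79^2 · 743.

164599344

φ(171571331) = 171571331 · (1 − 1/37) · (1 − 1/79) · (1 − 1/743)
       = 171571331 · 2083536/2171789 = 164599344.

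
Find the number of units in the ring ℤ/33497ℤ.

30240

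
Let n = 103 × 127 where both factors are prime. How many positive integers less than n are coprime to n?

12852

φ(13081) = 13081 · (1 − 1/103) · (1 − 1/127)
       = 13081 · 12852/13081 = 12852.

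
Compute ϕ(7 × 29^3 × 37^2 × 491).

φ(114756415417) = 114756415417 · (1 − 1/7) · (1 − 1/29) · (1 − 1/37) · (1 − 1/491)
       = 114756415417 · 2963520/3687901 = 92215851840.

92215851840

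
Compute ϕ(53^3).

146068

φ(148877) = 148877 · (1 − 1/53)
       = 148877 · 52/53 = 146068.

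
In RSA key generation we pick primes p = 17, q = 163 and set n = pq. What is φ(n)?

2592

φ(2771) = 2771 · (1 − 1/17) · (1 − 1/163)
       = 2771 · 2592/2771 = 2592.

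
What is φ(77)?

60

Prime factorization: 77 = 7 · 11.
φ(7) = 7 − 1 = 6.
φ(11) = 11 − 1 = 10.
Multiply: 6 · 10 = 60.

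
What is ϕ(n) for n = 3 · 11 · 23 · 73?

31680

φ(3) = 3 − 1 = 2.
φ(11) = 11 − 1 = 10.
φ(23) = 23 − 1 = 22.
φ(73) = 73 − 1 = 72.
φ(55407) = 2 × 10 × 22 × 72 = 31680.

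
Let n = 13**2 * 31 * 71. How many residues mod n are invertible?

φ(13^2) = 13^2 − 13^1 = 169 − 13 = 156.
φ(31) = 31 − 1 = 30.
φ(71) = 71 − 1 = 70.
φ(371969) = 156 × 30 × 70 = 327600.

327600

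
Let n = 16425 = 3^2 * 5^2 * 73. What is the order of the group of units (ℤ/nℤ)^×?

8640

φ(16425) = 16425 · (1 − 1/3) · (1 − 1/5) · (1 − 1/73)
       = 16425 · 576/1095 = 8640.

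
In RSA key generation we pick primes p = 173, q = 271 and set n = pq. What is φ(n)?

For distinct primes, φ(pq) = (p−1)(q−1) = 172 × 270 = 46440.

46440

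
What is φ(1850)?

Factor 1850: 1850 = 2 * 5^2 * 37.
φ(2) = 2 − 1 = 1.
φ(5^2) = 5^1·(5−1) = 5·4 = 20.
φ(37) = 37 − 1 = 36.
Multiply: 1 · 20 · 36 = 720.

720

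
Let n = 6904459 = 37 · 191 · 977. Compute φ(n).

φ(6904459) = 6904459 · (1 − 1/37) · (1 − 1/191) · (1 − 1/977)
       = 6904459 · 6675840/6904459 = 6675840.

6675840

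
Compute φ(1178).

Factor 1178: 1178 = 2 * 19 * 31.
φ(1178) = 1178 · (1 − 1/2) · (1 − 1/19) · (1 − 1/31)
       = 1178 · 540/1178 = 540.

540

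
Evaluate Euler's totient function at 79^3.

φ(79^3) = 79^2·(79−1) = 6241·78 = 486798.

486798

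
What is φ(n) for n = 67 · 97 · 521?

φ(67) = 67 − 1 = 66.
φ(97) = 97 − 1 = 96.
φ(521) = 521 − 1 = 520.
Since φ is multiplicative, φ(3385979) = 66 · 96 · 520 = 3294720.

3294720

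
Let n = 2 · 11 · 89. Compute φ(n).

880

φ(2) = 2 − 1 = 1.
φ(11) = 11 − 1 = 10.
φ(89) = 89 − 1 = 88.
Since φ is multiplicative, φ(1958) = 1 · 10 · 88 = 880.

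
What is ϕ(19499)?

17280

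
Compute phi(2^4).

φ(16) = 16 · (1 − 1/2)
       = 16 · 1/2 = 8.

8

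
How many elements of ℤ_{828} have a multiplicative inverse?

First factor: 828 = 2^2 × 3^2 × 23.
φ(2^2) = 2^2 − 2^1 = 4 − 2 = 2.
φ(3^2) = 3^2 − 3^1 = 9 − 3 = 6.
φ(23) = 23 − 1 = 22.
Since φ is multiplicative, φ(828) = 2 · 6 · 22 = 264.

264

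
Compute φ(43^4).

φ(3418801) = 3418801 · (1 − 1/43)
       = 3418801 · 42/43 = 3339294.

3339294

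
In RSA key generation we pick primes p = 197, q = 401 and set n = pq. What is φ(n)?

φ(n) = (p − 1)(q − 1) = (197−1)(401−1) = 196·400 = 78400.

78400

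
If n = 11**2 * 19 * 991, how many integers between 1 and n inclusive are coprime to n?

φ(2278309) = 2278309 · (1 − 1/11) · (1 − 1/19) · (1 − 1/991)
       = 2278309 · 178200/207119 = 1960200.

1960200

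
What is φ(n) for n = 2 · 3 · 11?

φ(66) = 66 · (1 − 1/2) · (1 − 1/3) · (1 − 1/11)
       = 66 · 20/66 = 20.

20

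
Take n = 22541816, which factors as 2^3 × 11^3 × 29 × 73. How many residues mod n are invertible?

9757440

φ(2^3) = 2^2·(2−1) = 4·1 = 4.
φ(11^3) = 11^3 − 11^2 = 1331 − 121 = 1210.
φ(29) = 29 − 1 = 28.
φ(73) = 73 − 1 = 72.
φ(22541816) = 4 × 1210 × 28 × 72 = 9757440.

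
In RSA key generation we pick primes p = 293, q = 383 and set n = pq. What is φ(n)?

111544

φ(293) = 293 − 1 = 292.
φ(383) = 383 − 1 = 382.
Multiply: 292 · 382 = 111544.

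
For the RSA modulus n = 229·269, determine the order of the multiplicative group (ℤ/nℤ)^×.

61104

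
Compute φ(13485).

6720

Prime factorization: 13485 = 3 * 5 * 29 * 31.
φ(13485) = 13485 · (1 − 1/3) · (1 − 1/5) · (1 − 1/29) · (1 − 1/31)
       = 13485 · 6720/13485 = 6720.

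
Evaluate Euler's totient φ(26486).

First factor: 26486 = 2 · 17 · 19 · 41.
φ(26486) = 26486 · (1 − 1/2) · (1 − 1/17) · (1 − 1/19) · (1 − 1/41)
       = 26486 · 11520/26486 = 11520.

11520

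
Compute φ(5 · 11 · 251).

φ(5) = 5 − 1 = 4.
φ(11) = 11 − 1 = 10.
φ(251) = 251 − 1 = 250.
Multiply: 4 · 10 · 250 = 10000.

10000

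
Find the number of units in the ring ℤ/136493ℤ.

Prime factorization: 136493 = 7 · 17 · 31 · 37.
φ(7) = 7 − 1 = 6.
φ(17) = 17 − 1 = 16.
φ(31) = 31 − 1 = 30.
φ(37) = 37 − 1 = 36.
φ(136493) = 6 × 16 × 30 × 36 = 103680.

103680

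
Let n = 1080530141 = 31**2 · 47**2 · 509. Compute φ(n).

1021415280

φ(1080530141) = 1080530141 · (1 − 1/31) · (1 − 1/47) · (1 − 1/509)
       = 1080530141 · 701040/741613 = 1021415280.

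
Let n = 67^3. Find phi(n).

φ(67^3) = 67^3 − 67^2 = 300763 − 4489 = 296274.

296274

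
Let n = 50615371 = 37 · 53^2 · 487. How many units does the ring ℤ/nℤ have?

48218976

φ(50615371) = 50615371 · (1 − 1/37) · (1 − 1/53) · (1 − 1/487)
       = 50615371 · 909792/955007 = 48218976.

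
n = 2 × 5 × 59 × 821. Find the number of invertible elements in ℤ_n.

190240

φ(2) = 2 − 1 = 1.
φ(5) = 5 − 1 = 4.
φ(59) = 59 − 1 = 58.
φ(821) = 821 − 1 = 820.
φ(484390) = 1 × 4 × 58 × 820 = 190240.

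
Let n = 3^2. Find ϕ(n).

6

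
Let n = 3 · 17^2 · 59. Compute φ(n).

31552

φ(51153) = 51153 · (1 − 1/3) · (1 − 1/17) · (1 − 1/59)
       = 51153 · 1856/3009 = 31552.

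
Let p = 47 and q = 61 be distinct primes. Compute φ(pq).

2760

φ(pq) = (p−1)(q−1) = 46 · 60 = 2760.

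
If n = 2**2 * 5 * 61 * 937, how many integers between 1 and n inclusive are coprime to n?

449280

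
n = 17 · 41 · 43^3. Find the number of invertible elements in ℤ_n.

49701120

φ(17) = 17 − 1 = 16.
φ(41) = 41 − 1 = 40.
φ(43^3) = 43^2·(43−1) = 1849·42 = 77658.
Since φ is multiplicative, φ(55416379) = 16 · 40 · 77658 = 49701120.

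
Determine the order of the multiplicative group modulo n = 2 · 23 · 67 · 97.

φ(298954) = 298954 · (1 − 1/2) · (1 − 1/23) · (1 − 1/67) · (1 − 1/97)
       = 298954 · 139392/298954 = 139392.

139392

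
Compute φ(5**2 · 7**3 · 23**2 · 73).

214220160

φ(5^2) = 5^1·(5−1) = 5·4 = 20.
φ(7^3) = 7^3 − 7^2 = 343 − 49 = 294.
φ(23^2) = 23^2 − 23^1 = 529 − 23 = 506.
φ(73) = 73 − 1 = 72.
Since φ is multiplicative, φ(331140775) = 20 · 294 · 506 · 72 = 214220160.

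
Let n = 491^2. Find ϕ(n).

φ(491^2) = 491^2 − 491^1 = 241081 − 491 = 240590.

240590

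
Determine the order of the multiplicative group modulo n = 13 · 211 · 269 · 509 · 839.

287503453440

φ(13) = 13 − 1 = 12.
φ(211) = 211 − 1 = 210.
φ(269) = 269 − 1 = 268.
φ(509) = 509 − 1 = 508.
φ(839) = 839 − 1 = 838.
φ(315106840217) = 12 × 210 × 268 × 508 × 838 = 287503453440.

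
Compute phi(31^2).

930

φ(31^2) = 31^1·(31−1) = 31·30 = 930.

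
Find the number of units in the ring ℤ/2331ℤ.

2331 = 3**2 * 7 * 37.
φ(2331) = 2331 · (1 − 1/3) · (1 − 1/7) · (1 − 1/37)
       = 2331 · 432/777 = 1296.

1296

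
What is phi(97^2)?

φ(97^2) = 97^2 − 97^1 = 9409 − 97 = 9312.

9312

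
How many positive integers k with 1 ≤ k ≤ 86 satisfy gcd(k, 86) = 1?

42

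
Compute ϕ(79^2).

φ(6241) = 6241 · (1 − 1/79)
       = 6241 · 78/79 = 6162.

6162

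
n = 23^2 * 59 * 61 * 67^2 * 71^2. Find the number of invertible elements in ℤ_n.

38699458459200

φ(43082790148679) = 43082790148679 · (1 − 1/23) · (1 − 1/59) · (1 − 1/61) · (1 − 1/67) · (1 − 1/71)
       = 43082790148679 · 353707200/393770189 = 38699458459200.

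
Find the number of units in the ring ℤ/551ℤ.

504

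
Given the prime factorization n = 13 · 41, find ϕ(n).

φ(13) = 13 − 1 = 12.
φ(41) = 41 − 1 = 40.
Multiply: 12 · 40 = 480.

480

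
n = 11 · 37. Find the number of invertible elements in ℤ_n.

360

φ(11) = 11 − 1 = 10.
φ(37) = 37 − 1 = 36.
φ(407) = 10 × 36 = 360.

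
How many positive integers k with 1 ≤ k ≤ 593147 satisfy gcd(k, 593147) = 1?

506880

First factor: 593147 = 17 × 23 × 37 × 41.
φ(17) = 17 − 1 = 16.
φ(23) = 23 − 1 = 22.
φ(37) = 37 − 1 = 36.
φ(41) = 41 − 1 = 40.
φ(593147) = 16 × 22 × 36 × 40 = 506880.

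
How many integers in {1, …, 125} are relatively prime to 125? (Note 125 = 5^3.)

φ(5^3) = 5^2·(5−1) = 25·4 = 100.

100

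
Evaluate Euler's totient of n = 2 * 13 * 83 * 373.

φ(2) = 2 − 1 = 1.
φ(13) = 13 − 1 = 12.
φ(83) = 83 − 1 = 82.
φ(373) = 373 − 1 = 372.
Multiply: 1 · 12 · 82 · 372 = 366048.

366048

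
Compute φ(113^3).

1430128

φ(1442897) = 1442897 · (1 − 1/113)
       = 1442897 · 112/113 = 1430128.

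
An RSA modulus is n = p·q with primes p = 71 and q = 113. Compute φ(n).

For distinct primes, φ(pq) = (p−1)(q−1) = 70 × 112 = 7840.

7840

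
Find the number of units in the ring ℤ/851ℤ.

851 = 23 · 37.
φ(23) = 23 − 1 = 22.
φ(37) = 37 − 1 = 36.
φ(851) = 22 × 36 = 792.

792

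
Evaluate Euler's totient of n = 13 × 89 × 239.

251328

φ(13) = 13 − 1 = 12.
φ(89) = 89 − 1 = 88.
φ(239) = 239 − 1 = 238.
φ(276523) = 12 × 88 × 238 = 251328.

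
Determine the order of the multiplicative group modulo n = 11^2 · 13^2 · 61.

φ(11^2) = 11^1·(11−1) = 11·10 = 110.
φ(13^2) = 13^2 − 13^1 = 169 − 13 = 156.
φ(61) = 61 − 1 = 60.
φ(1247389) = 110 × 156 × 60 = 1029600.

1029600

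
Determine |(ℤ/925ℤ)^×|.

720

First factor: 925 = 5^2 · 37.
φ(925) = 925 · (1 − 1/5) · (1 − 1/37)
       = 925 · 144/185 = 720.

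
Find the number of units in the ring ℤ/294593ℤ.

241920

Prime factorization: 294593 = 13 × 17 × 31 × 43.
φ(294593) = 294593 · (1 − 1/13) · (1 − 1/17) · (1 − 1/31) · (1 − 1/43)
       = 294593 · 241920/294593 = 241920.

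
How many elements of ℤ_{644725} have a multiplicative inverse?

460800

First factor: 644725 = 5^2 · 17 · 37 · 41.
φ(5^2) = 5^1·(5−1) = 5·4 = 20.
φ(17) = 17 − 1 = 16.
φ(37) = 37 − 1 = 36.
φ(41) = 41 − 1 = 40.
φ(644725) = 20 × 16 × 36 × 40 = 460800.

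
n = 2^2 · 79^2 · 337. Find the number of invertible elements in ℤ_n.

φ(2^2) = 2^1·(2−1) = 2·1 = 2.
φ(79^2) = 79^1·(79−1) = 79·78 = 6162.
φ(337) = 337 − 1 = 336.
Since φ is multiplicative, φ(8412868) = 2 · 6162 · 336 = 4140864.

4140864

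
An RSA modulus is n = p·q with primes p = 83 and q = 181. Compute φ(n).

14760

φ(15023) = 15023 · (1 − 1/83) · (1 − 1/181)
       = 15023 · 14760/15023 = 14760.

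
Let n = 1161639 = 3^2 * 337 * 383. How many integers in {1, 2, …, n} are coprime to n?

φ(1161639) = 1161639 · (1 − 1/3) · (1 − 1/337) · (1 − 1/383)
       = 1161639 · 256704/387213 = 770112.

770112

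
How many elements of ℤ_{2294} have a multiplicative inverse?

Prime factorization: 2294 = 2 × 31 × 37.
φ(2) = 2 − 1 = 1.
φ(31) = 31 − 1 = 30.
φ(37) = 37 − 1 = 36.
Multiply: 1 · 30 · 36 = 1080.

1080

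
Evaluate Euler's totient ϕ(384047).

322560

Factor 384047: 384047 = 17 · 19 · 29 · 41.
φ(17) = 17 − 1 = 16.
φ(19) = 19 − 1 = 18.
φ(29) = 29 − 1 = 28.
φ(41) = 41 − 1 = 40.
Multiply: 16 · 18 · 28 · 40 = 322560.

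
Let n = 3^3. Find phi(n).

φ(27) = 27 · (1 − 1/3)
       = 27 · 2/3 = 18.

18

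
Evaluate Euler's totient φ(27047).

24192

Prime factorization: 27047 = 17 * 37 * 43.
φ(27047) = 27047 · (1 − 1/17) · (1 − 1/37) · (1 − 1/43)
       = 27047 · 24192/27047 = 24192.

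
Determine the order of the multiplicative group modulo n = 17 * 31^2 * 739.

10981440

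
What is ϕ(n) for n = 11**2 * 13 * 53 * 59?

φ(4918771) = 4918771 · (1 − 1/11) · (1 − 1/13) · (1 − 1/53) · (1 − 1/59)
       = 4918771 · 361920/447161 = 3981120.

3981120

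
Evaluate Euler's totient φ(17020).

6336

First factor: 17020 = 2^2 · 5 · 23 · 37.
φ(17020) = 17020 · (1 − 1/2) · (1 − 1/5) · (1 − 1/23) · (1 − 1/37)
       = 17020 · 3168/8510 = 6336.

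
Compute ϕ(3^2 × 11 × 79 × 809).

3781440

φ(6327189) = 6327189 · (1 − 1/3) · (1 − 1/11) · (1 − 1/79) · (1 − 1/809)
       = 6327189 · 1260480/2109063 = 3781440.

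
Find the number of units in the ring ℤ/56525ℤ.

34560

Prime factorization: 56525 = 5^2 · 7 · 17 · 19.
φ(5^2) = 5^1·(5−1) = 5·4 = 20.
φ(7) = 7 − 1 = 6.
φ(17) = 17 − 1 = 16.
φ(19) = 19 − 1 = 18.
Multiply: 20 · 6 · 16 · 18 = 34560.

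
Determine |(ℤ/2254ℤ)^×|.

Factor 2254: 2254 = 2 × 7^2 × 23.
φ(2254) = 2254 · (1 − 1/2) · (1 − 1/7) · (1 − 1/23)
       = 2254 · 132/322 = 924.

924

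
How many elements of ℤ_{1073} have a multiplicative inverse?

1008

Factor 1073: 1073 = 29 * 37.
φ(29) = 29 − 1 = 28.
φ(37) = 37 − 1 = 36.
Since φ is multiplicative, φ(1073) = 28 · 36 = 1008.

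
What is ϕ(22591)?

20160

Prime factorization: 22591 = 19 * 29 * 41.
φ(19) = 19 − 1 = 18.
φ(29) = 29 − 1 = 28.
φ(41) = 41 − 1 = 40.
Multiply: 18 · 28 · 40 = 20160.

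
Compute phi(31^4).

φ(31^4) = 31^4 − 31^3 = 923521 − 29791 = 893730.

893730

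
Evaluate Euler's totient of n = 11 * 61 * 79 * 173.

φ(11) = 11 − 1 = 10.
φ(61) = 61 − 1 = 60.
φ(79) = 79 − 1 = 78.
φ(173) = 173 − 1 = 172.
φ(9170557) = 10 × 60 × 78 × 172 = 8049600.

8049600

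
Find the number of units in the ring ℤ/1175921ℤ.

1034880

Factor 1175921: 1175921 = 23 * 29 * 41 * 43.
φ(1175921) = 1175921 · (1 − 1/23) · (1 − 1/29) · (1 − 1/41) · (1 − 1/43)
       = 1175921 · 1034880/1175921 = 1034880.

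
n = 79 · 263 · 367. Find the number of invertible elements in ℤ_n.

φ(7625159) = 7625159 · (1 − 1/79) · (1 − 1/263) · (1 − 1/367)
       = 7625159 · 7479576/7625159 = 7479576.

7479576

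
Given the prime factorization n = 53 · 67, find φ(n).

φ(53) = 53 − 1 = 52.
φ(67) = 67 − 1 = 66.
Since φ is multiplicative, φ(3551) = 52 · 66 = 3432.

3432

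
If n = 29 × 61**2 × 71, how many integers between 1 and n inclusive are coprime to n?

7173600

φ(29) = 29 − 1 = 28.
φ(61^2) = 61^1·(61−1) = 61·60 = 3660.
φ(71) = 71 − 1 = 70.
Since φ is multiplicative, φ(7661539) = 28 · 3660 · 70 = 7173600.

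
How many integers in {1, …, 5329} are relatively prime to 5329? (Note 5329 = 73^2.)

5256

φ(73^2) = 73^2 − 73^1 = 5329 − 73 = 5256.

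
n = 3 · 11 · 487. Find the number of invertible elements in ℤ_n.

9720

φ(3) = 3 − 1 = 2.
φ(11) = 11 − 1 = 10.
φ(487) = 487 − 1 = 486.
Multiply: 2 · 10 · 486 = 9720.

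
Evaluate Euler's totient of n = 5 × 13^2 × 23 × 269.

3679104

φ(5) = 5 − 1 = 4.
φ(13^2) = 13^2 − 13^1 = 169 − 13 = 156.
φ(23) = 23 − 1 = 22.
φ(269) = 269 − 1 = 268.
Multiply: 4 · 156 · 22 · 268 = 3679104.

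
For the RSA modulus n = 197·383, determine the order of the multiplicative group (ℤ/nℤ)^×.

74872

φ(75451) = 75451 · (1 − 1/197) · (1 − 1/383)
       = 75451 · 74872/75451 = 74872.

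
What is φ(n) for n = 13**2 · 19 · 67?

185328

φ(215137) = 215137 · (1 − 1/13) · (1 − 1/19) · (1 − 1/67)
       = 215137 · 14256/16549 = 185328.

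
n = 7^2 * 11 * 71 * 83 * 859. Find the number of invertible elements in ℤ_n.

2068466400

φ(2728464893) = 2728464893 · (1 − 1/7) · (1 − 1/11) · (1 − 1/71) · (1 − 1/83) · (1 − 1/859)
       = 2728464893 · 295495200/389780699 = 2068466400.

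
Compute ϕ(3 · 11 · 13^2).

3120

φ(3) = 3 − 1 = 2.
φ(11) = 11 − 1 = 10.
φ(13^2) = 13^1·(13−1) = 13·12 = 156.
φ(5577) = 2 × 10 × 156 = 3120.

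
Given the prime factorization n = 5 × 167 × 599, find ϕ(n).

397072

φ(500165) = 500165 · (1 − 1/5) · (1 − 1/167) · (1 − 1/599)
       = 500165 · 397072/500165 = 397072.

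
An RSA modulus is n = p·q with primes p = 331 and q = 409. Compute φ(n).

φ(n) = (p − 1)(q − 1) = (331−1)(409−1) = 330·408 = 134640.

134640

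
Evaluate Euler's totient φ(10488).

3168

10488 = 2**3 · 3 · 19 · 23.
φ(10488) = 10488 · (1 − 1/2) · (1 − 1/3) · (1 − 1/19) · (1 − 1/23)
       = 10488 · 792/2622 = 3168.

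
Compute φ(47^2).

2162

φ(2209) = 2209 · (1 − 1/47)
       = 2209 · 46/47 = 2162.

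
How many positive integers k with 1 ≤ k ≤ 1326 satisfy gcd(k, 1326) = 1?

384

First factor: 1326 = 2 × 3 × 13 × 17.
φ(2) = 2 − 1 = 1.
φ(3) = 3 − 1 = 2.
φ(13) = 13 − 1 = 12.
φ(17) = 17 − 1 = 16.
Since φ is multiplicative, φ(1326) = 1 · 2 · 12 · 16 = 384.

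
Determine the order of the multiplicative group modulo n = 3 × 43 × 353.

φ(45537) = 45537 · (1 − 1/3) · (1 − 1/43) · (1 − 1/353)
       = 45537 · 29568/45537 = 29568.

29568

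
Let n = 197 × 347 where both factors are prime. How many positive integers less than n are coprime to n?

67816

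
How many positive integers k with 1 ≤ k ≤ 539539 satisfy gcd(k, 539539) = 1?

Prime factorization: 539539 = 7**3 * 11**2 * 13.
φ(539539) = 539539 · (1 − 1/7) · (1 − 1/11) · (1 − 1/13)
       = 539539 · 720/1001 = 388080.

388080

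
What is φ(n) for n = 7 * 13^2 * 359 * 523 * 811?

φ(180136506641) = 180136506641 · (1 − 1/7) · (1 − 1/13) · (1 − 1/359) · (1 − 1/523) · (1 − 1/811)
       = 180136506641 · 10898608320/13856654357 = 141681908160.

141681908160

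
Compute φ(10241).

7560

10241 = 7**2 · 11 · 19.
φ(10241) = 10241 · (1 − 1/7) · (1 − 1/11) · (1 − 1/19)
       = 10241 · 1080/1463 = 7560.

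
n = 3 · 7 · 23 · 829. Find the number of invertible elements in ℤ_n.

φ(3) = 3 − 1 = 2.
φ(7) = 7 − 1 = 6.
φ(23) = 23 − 1 = 22.
φ(829) = 829 − 1 = 828.
φ(400407) = 2 × 6 × 22 × 828 = 218592.

218592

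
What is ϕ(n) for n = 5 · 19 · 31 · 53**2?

φ(8272505) = 8272505 · (1 − 1/5) · (1 − 1/19) · (1 − 1/31) · (1 − 1/53)
       = 8272505 · 112320/156085 = 5952960.

5952960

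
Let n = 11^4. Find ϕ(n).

13310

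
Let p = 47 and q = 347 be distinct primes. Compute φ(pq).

φ(47) = 47 − 1 = 46.
φ(347) = 347 − 1 = 346.
Multiply: 46 · 346 = 15916.

15916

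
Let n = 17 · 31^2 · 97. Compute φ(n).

1428480

φ(1584689) = 1584689 · (1 − 1/17) · (1 − 1/31) · (1 − 1/97)
       = 1584689 · 46080/51119 = 1428480.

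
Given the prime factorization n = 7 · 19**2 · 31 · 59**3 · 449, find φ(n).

5568120714240

φ(7223859850627) = 7223859850627 · (1 − 1/7) · (1 − 1/19) · (1 − 1/31) · (1 − 1/59) · (1 − 1/449)
       = 7223859850627 · 84188160/109222393 = 5568120714240.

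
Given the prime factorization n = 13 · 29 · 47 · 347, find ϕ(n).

5347776

φ(6148493) = 6148493 · (1 − 1/13) · (1 − 1/29) · (1 − 1/47) · (1 − 1/347)
       = 6148493 · 5347776/6148493 = 5347776.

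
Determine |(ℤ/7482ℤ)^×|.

2352

Factor 7482: 7482 = 2 * 3 * 29 * 43.
φ(2) = 2 − 1 = 1.
φ(3) = 3 − 1 = 2.
φ(29) = 29 − 1 = 28.
φ(43) = 43 − 1 = 42.
Since φ is multiplicative, φ(7482) = 1 · 2 · 28 · 42 = 2352.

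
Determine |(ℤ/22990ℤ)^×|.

7920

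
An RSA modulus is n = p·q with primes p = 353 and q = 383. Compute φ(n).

134464

φ(n) = (p − 1)(q − 1) = (353−1)(383−1) = 352·382 = 134464.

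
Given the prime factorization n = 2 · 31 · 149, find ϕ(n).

φ(9238) = 9238 · (1 − 1/2) · (1 − 1/31) · (1 − 1/149)
       = 9238 · 4440/9238 = 4440.

4440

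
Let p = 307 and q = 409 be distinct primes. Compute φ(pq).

124848

φ(307) = 307 − 1 = 306.
φ(409) = 409 − 1 = 408.
Since φ is multiplicative, φ(125563) = 306 · 408 = 124848.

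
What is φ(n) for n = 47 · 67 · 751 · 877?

φ(2074016423) = 2074016423 · (1 − 1/47) · (1 − 1/67) · (1 − 1/751) · (1 − 1/877)
       = 2074016423 · 1994652000/2074016423 = 1994652000.

1994652000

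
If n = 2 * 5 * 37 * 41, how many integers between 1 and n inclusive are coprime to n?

5760

φ(15170) = 15170 · (1 − 1/2) · (1 − 1/5) · (1 − 1/37) · (1 − 1/41)
       = 15170 · 5760/15170 = 5760.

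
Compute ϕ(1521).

Prime factorization: 1521 = 3**2 × 13**2.
φ(1521) = 1521 · (1 − 1/3) · (1 − 1/13)
       = 1521 · 24/39 = 936.

936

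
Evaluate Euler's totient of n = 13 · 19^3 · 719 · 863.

φ(55327855999) = 55327855999 · (1 − 1/13) · (1 − 1/19) · (1 − 1/719) · (1 − 1/863)
       = 55327855999 · 133685856/153262759 = 48260594016.

48260594016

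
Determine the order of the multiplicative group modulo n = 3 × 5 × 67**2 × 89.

3113088

φ(5992815) = 5992815 · (1 − 1/3) · (1 − 1/5) · (1 − 1/67) · (1 − 1/89)
       = 5992815 · 46464/89445 = 3113088.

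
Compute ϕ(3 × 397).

φ(3) = 3 − 1 = 2.
φ(397) = 397 − 1 = 396.
φ(1191) = 2 × 396 = 792.

792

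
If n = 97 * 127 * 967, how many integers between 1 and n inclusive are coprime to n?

φ(11912473) = 11912473 · (1 − 1/97) · (1 − 1/127) · (1 − 1/967)
       = 11912473 · 11684736/11912473 = 11684736.

11684736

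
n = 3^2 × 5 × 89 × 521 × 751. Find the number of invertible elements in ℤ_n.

823680000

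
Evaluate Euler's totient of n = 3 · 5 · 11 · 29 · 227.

φ(1086195) = 1086195 · (1 − 1/3) · (1 − 1/5) · (1 − 1/11) · (1 − 1/29) · (1 − 1/227)
       = 1086195 · 506240/1086195 = 506240.

506240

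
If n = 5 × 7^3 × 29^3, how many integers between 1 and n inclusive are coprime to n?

φ(41827135) = 41827135 · (1 − 1/5) · (1 − 1/7) · (1 − 1/29)
       = 41827135 · 672/1015 = 27692448.

27692448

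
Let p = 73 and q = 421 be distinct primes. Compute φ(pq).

30240

φ(30733) = 30733 · (1 − 1/73) · (1 − 1/421)
       = 30733 · 30240/30733 = 30240.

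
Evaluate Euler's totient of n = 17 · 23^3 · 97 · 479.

φ(9610360457) = 9610360457 · (1 − 1/17) · (1 − 1/23) · (1 − 1/97) · (1 − 1/479)
       = 9610360457 · 16152576/18167033 = 8544712704.

8544712704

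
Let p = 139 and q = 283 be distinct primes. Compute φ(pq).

38916

For distinct primes, φ(pq) = (p−1)(q−1) = 138 × 282 = 38916.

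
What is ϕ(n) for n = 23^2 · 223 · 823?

φ(97086841) = 97086841 · (1 − 1/23) · (1 − 1/223) · (1 − 1/823)
       = 97086841 · 4014648/4221167 = 92336904.

92336904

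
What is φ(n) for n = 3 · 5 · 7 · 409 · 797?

15588864

φ(3) = 3 − 1 = 2.
φ(5) = 5 − 1 = 4.
φ(7) = 7 − 1 = 6.
φ(409) = 409 − 1 = 408.
φ(797) = 797 − 1 = 796.
Multiply: 2 · 4 · 6 · 408 · 796 = 15588864.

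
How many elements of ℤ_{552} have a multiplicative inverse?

176

552 = 2^3 · 3 · 23.
φ(2^3) = 2^3 − 2^2 = 8 − 4 = 4.
φ(3) = 3 − 1 = 2.
φ(23) = 23 − 1 = 22.
φ(552) = 4 × 2 × 22 = 176.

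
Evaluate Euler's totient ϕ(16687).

14400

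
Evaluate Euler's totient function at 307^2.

φ(94249) = 94249 · (1 − 1/307)
       = 94249 · 306/307 = 93942.

93942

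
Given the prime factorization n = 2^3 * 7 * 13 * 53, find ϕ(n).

14976

φ(2^3) = 2^2·(2−1) = 4·1 = 4.
φ(7) = 7 − 1 = 6.
φ(13) = 13 − 1 = 12.
φ(53) = 53 − 1 = 52.
Multiply: 4 · 6 · 12 · 52 = 14976.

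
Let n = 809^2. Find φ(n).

653672

φ(654481) = 654481 · (1 − 1/809)
       = 654481 · 808/809 = 653672.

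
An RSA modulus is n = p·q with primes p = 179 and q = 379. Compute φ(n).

67284

For distinct primes, φ(pq) = (p−1)(q−1) = 178 × 378 = 67284.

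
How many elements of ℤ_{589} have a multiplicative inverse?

540

Prime factorization: 589 = 19 · 31.
φ(19) = 19 − 1 = 18.
φ(31) = 31 − 1 = 30.
Since φ is multiplicative, φ(589) = 18 · 30 = 540.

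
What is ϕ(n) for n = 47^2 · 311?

670220

φ(686999) = 686999 · (1 − 1/47) · (1 − 1/311)
       = 686999 · 14260/14617 = 670220.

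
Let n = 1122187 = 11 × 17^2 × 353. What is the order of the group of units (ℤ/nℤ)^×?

φ(11) = 11 − 1 = 10.
φ(17^2) = 17^1·(17−1) = 17·16 = 272.
φ(353) = 353 − 1 = 352.
Since φ is multiplicative, φ(1122187) = 10 · 272 · 352 = 957440.

957440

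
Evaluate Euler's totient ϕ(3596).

1680

Factor 3596: 3596 = 2^2 · 29 · 31.
φ(3596) = 3596 · (1 − 1/2) · (1 − 1/29) · (1 − 1/31)
       = 3596 · 840/1798 = 1680.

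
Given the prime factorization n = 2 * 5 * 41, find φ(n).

φ(2) = 2 − 1 = 1.
φ(5) = 5 − 1 = 4.
φ(41) = 41 − 1 = 40.
Multiply: 1 · 4 · 40 = 160.

160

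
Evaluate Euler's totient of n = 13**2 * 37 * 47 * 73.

18600192

φ(13^2) = 13^1·(13−1) = 13·12 = 156.
φ(37) = 37 − 1 = 36.
φ(47) = 47 − 1 = 46.
φ(73) = 73 − 1 = 72.
Since φ is multiplicative, φ(21454043) = 156 · 36 · 46 · 72 = 18600192.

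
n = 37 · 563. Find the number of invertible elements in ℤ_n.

φ(37) = 37 − 1 = 36.
φ(563) = 563 − 1 = 562.
Multiply: 36 · 562 = 20232.

20232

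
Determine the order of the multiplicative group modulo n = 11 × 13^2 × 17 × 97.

2396160

φ(11) = 11 − 1 = 10.
φ(13^2) = 13^2 − 13^1 = 169 − 13 = 156.
φ(17) = 17 − 1 = 16.
φ(97) = 97 − 1 = 96.
Since φ is multiplicative, φ(3065491) = 10 · 156 · 16 · 96 = 2396160.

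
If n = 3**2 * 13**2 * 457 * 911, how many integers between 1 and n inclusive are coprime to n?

388402560

φ(3^2) = 3^1·(3−1) = 3·2 = 6.
φ(13^2) = 13^2 − 13^1 = 169 − 13 = 156.
φ(457) = 457 − 1 = 456.
φ(911) = 911 − 1 = 910.
φ(633233367) = 6 × 156 × 456 × 910 = 388402560.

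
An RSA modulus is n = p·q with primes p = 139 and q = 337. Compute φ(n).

46368

For distinct primes, φ(pq) = (p−1)(q−1) = 138 × 336 = 46368.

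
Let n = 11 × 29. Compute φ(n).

φ(11) = 11 − 1 = 10.
φ(29) = 29 − 1 = 28.
φ(319) = 10 × 28 = 280.

280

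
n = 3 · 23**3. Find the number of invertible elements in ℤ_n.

23276

φ(3) = 3 − 1 = 2.
φ(23^3) = 23^3 − 23^2 = 12167 − 529 = 11638.
Multiply: 2 · 11638 = 23276.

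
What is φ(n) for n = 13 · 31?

φ(403) = 403 · (1 − 1/13) · (1 − 1/31)
       = 403 · 360/403 = 360.

360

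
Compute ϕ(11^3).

φ(11^3) = 11^3 − 11^2 = 1331 − 121 = 1210.

1210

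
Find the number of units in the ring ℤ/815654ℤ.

329280

Factor 815654: 815654 = 2 × 7^3 × 29 × 41.
φ(815654) = 815654 · (1 − 1/2) · (1 − 1/7) · (1 − 1/29) · (1 − 1/41)
       = 815654 · 6720/16646 = 329280.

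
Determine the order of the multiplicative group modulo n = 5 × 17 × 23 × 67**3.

φ(5) = 5 − 1 = 4.
φ(17) = 17 − 1 = 16.
φ(23) = 23 − 1 = 22.
φ(67^3) = 67^3 − 67^2 = 300763 − 4489 = 296274.
Since φ is multiplicative, φ(587991665) = 4 · 16 · 22 · 296274 = 417153792.

417153792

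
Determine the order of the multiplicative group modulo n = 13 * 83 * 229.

224352

φ(13) = 13 − 1 = 12.
φ(83) = 83 − 1 = 82.
φ(229) = 229 − 1 = 228.
φ(247091) = 12 × 82 × 228 = 224352.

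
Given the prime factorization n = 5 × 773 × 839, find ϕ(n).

φ(5) = 5 − 1 = 4.
φ(773) = 773 − 1 = 772.
φ(839) = 839 − 1 = 838.
Multiply: 4 · 772 · 838 = 2587744.

2587744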